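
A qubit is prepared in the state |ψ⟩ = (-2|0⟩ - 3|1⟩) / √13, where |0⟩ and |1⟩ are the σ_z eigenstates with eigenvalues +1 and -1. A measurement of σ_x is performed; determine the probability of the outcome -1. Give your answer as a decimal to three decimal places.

0.038

|-x⟩ = (|0⟩ - |1⟩)/√2, so ⟨-x|ψ⟩ = (1) / (√2·√13).
P = |1|² / 26 = 1/26.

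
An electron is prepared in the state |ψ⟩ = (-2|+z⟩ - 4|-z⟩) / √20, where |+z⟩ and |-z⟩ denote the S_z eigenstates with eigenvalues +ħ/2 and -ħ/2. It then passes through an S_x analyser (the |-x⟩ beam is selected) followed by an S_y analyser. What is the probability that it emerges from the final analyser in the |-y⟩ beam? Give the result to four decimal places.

First analyser (S_x): P(|-x⟩) = |⟨-x|ψ⟩|² = 4/40.
After stage 1 the state is |-x⟩; P(|-y⟩) = |⟨-y|-x⟩|² = 1/2.
Joint probability = 4/40 × 1/2 = 0.0500.

0.0500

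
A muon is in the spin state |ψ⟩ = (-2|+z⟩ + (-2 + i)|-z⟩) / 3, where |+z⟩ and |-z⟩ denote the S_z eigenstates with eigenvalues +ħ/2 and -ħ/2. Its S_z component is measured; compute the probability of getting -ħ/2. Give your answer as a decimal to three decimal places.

The -ħ/2 outcome corresponds to |-z⟩. Its amplitude in |ψ⟩ is (-2 + i)/3.
P = |-2 + i|² / 9 = 5/9.

0.556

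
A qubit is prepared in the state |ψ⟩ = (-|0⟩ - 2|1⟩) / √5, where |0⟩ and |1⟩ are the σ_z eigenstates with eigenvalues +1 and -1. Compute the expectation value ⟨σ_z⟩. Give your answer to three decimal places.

-0.600

⟨σ_z⟩ = |a|² - |b|² divided by |a|²+|b|², with a, b the |0⟩, |1⟩ amplitudes.
= (1 - 4)/5 = -3/5.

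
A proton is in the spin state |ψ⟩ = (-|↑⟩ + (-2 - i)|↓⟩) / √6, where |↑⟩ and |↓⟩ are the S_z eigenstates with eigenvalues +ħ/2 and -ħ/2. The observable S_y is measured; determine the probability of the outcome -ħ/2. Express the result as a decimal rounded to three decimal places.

0.333

|-y⟩ = (|↑⟩ - i|↓⟩)/√2, so ⟨-y|ψ⟩ = (-2i) / (√2·√6).
P = |-2i|² / 12 = 4/12.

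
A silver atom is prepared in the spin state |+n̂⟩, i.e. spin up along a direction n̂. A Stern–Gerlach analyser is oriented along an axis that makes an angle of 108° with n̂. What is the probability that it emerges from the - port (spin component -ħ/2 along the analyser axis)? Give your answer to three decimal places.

For spin-½, the probability of finding spin-up along an axis at angle θ to the initial spin direction is cos²(θ/2); spin-down is sin²(θ/2).
θ = 108°, so P = sin²(54°) ≈ 0.655.

0.655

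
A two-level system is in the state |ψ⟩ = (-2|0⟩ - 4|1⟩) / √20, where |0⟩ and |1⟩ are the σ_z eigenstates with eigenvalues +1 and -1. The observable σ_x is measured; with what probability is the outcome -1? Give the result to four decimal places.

0.1000

|-x⟩ = (|0⟩ - |1⟩)/√2, so ⟨-x|ψ⟩ = (2) / (√2·√20).
P = |2|² / 40 = 4/40.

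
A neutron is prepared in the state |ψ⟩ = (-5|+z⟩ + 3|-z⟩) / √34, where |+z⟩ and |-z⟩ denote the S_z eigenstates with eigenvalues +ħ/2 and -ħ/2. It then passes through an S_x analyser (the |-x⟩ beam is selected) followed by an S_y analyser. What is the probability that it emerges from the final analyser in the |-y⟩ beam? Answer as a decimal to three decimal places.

0.471

First analyser (S_x): P(|-x⟩) = |⟨-x|ψ⟩|² = 64/68.
After stage 1 the state is |-x⟩; P(|-y⟩) = |⟨-y|-x⟩|² = 1/2.
Joint probability = 64/68 × 1/2 = 0.471.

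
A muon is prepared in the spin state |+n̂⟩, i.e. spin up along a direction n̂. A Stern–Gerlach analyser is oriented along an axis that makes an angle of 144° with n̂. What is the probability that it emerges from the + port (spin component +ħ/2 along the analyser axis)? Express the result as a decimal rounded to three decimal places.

For spin-½, the probability of finding spin-up along an axis at angle θ to the initial spin direction is cos²(θ/2); spin-down is sin²(θ/2).
θ = 144°, so P = cos²(72°) ≈ 0.095.

0.095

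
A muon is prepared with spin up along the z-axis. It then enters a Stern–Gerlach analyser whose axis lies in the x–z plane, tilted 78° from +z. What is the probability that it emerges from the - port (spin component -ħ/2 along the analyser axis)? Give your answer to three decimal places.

For spin-½, the probability of finding spin-up along an axis at angle θ to the initial spin direction is cos²(θ/2); spin-down is sin²(θ/2).
θ = 78°, so P = sin²(39°) ≈ 0.396.

0.396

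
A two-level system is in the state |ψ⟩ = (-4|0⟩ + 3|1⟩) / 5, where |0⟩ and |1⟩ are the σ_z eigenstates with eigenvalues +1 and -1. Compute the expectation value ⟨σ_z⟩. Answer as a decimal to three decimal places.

⟨σ_z⟩ = |a|² - |b|² divided by |a|²+|b|², with a, b the |0⟩, |1⟩ amplitudes.
= (16 - 9)/25 = 7/25.

0.280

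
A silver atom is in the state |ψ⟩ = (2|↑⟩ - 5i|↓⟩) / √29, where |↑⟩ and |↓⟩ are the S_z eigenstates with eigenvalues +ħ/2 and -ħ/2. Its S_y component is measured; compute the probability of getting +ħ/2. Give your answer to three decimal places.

0.155

|+y⟩ = (|↑⟩ + i|↓⟩)/√2, so ⟨+y|ψ⟩ = (-3) / (√2·√29).
P = |-3|² / 58 = 9/58.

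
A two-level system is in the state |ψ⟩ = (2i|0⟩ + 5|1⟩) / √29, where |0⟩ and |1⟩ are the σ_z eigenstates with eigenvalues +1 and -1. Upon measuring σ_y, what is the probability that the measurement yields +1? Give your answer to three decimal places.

0.155

|+y⟩ = (|0⟩ + i|1⟩)/√2, so ⟨+y|ψ⟩ = (-3i) / (√2·√29).
P = |-3i|² / 58 = 9/58.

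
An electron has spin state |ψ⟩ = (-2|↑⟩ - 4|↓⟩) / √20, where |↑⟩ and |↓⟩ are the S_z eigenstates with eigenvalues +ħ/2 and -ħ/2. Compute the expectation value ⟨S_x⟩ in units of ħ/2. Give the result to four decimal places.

0.8000

⟨σ_x⟩ = 2 Re(a* b)/(|a|²+|b|²) with a = -2, b = -4.
a* b = 8, so ⟨σ_x⟩ = 16/20.
⟨S_x⟩ = (ħ/2)·⟨σ_x⟩.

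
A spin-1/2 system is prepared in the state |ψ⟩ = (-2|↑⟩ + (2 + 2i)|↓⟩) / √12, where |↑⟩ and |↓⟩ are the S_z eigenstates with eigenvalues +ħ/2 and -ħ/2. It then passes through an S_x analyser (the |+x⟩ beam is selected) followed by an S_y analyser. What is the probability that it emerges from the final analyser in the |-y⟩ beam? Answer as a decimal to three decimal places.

0.083

First analyser (S_x): P(|+x⟩) = |⟨+x|ψ⟩|² = 4/24.
After stage 1 the state is |+x⟩; P(|-y⟩) = |⟨-y|+x⟩|² = 1/2.
Joint probability = 4/24 × 1/2 = 0.083.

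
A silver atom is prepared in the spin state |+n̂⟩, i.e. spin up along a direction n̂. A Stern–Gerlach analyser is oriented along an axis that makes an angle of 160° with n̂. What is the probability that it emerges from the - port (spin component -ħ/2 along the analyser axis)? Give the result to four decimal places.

For spin-½, the probability of finding spin-up along an axis at angle θ to the initial spin direction is cos²(θ/2); spin-down is sin²(θ/2).
θ = 160°, so P = sin²(80°) ≈ 0.9698.

0.9698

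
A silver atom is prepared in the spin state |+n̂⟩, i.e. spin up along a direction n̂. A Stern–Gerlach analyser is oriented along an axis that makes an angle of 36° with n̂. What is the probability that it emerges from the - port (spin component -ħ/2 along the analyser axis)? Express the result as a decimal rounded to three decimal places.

0.095

For spin-½, the probability of finding spin-up along an axis at angle θ to the initial spin direction is cos²(θ/2); spin-down is sin²(θ/2).
θ = 36°, so P = sin²(18°) ≈ 0.095.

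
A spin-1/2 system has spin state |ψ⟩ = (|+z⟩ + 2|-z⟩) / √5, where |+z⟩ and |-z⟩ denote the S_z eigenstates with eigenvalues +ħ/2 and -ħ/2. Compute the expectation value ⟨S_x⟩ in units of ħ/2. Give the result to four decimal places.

0.8000

⟨σ_x⟩ = 2 Re(a* b)/(|a|²+|b|²) with a = 1, b = 2.
a* b = 2, so ⟨σ_x⟩ = 4/5.
⟨S_x⟩ = (ħ/2)·⟨σ_x⟩.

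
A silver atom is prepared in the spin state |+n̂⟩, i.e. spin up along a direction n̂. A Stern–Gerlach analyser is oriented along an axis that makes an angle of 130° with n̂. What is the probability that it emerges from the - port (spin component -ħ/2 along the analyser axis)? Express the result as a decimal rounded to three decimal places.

For spin-½, the probability of finding spin-up along an axis at angle θ to the initial spin direction is cos²(θ/2); spin-down is sin²(θ/2).
θ = 130°, so P = sin²(65°) ≈ 0.821.

0.821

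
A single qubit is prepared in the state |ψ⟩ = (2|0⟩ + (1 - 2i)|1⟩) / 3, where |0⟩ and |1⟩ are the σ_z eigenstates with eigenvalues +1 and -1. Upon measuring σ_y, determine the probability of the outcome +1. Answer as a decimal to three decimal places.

0.056

|+y⟩ = (|0⟩ + i|1⟩)/√2, so ⟨+y|ψ⟩ = (-i) / (√2·3).
P = |-i|² / 18 = 1/18.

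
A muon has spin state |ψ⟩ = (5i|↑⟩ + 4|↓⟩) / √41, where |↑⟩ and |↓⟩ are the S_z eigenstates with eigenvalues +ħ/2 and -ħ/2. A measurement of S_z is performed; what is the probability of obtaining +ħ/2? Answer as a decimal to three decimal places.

The +ħ/2 outcome corresponds to |↑⟩. Its amplitude in |ψ⟩ is 5i/√41.
P = |5i|² / 41 = 25/41.

0.610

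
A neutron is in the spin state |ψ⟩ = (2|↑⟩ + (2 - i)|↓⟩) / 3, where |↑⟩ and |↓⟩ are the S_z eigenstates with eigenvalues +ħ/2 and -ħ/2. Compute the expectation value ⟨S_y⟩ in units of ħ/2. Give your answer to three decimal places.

⟨σ_y⟩ = 2 Im(a* b)/(|a|²+|b|²) with a = 2, b = (2 - i).
a* b = (4 - 2i), so ⟨σ_y⟩ = -4/9.
⟨S_y⟩ = (ħ/2)·⟨σ_y⟩.

-0.444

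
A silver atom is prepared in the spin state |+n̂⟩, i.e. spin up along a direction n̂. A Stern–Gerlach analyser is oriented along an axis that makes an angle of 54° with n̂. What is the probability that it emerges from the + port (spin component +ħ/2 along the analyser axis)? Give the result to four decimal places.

0.7939

For spin-½, the probability of finding spin-up along an axis at angle θ to the initial spin direction is cos²(θ/2); spin-down is sin²(θ/2).
θ = 54°, so P = cos²(27°) ≈ 0.7939.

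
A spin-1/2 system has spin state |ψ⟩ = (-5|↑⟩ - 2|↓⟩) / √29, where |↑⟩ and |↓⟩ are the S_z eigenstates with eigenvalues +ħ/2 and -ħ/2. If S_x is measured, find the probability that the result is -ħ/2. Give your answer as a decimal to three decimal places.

0.155

|-x⟩ = (|↑⟩ - |↓⟩)/√2, so ⟨-x|ψ⟩ = (-3) / (√2·√29).
P = |-3|² / 58 = 9/58.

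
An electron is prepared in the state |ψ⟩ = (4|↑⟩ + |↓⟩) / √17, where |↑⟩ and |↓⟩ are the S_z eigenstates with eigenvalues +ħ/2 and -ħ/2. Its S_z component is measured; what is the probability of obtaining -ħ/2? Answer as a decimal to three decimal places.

0.059

The -ħ/2 outcome corresponds to |↓⟩. Its amplitude in |ψ⟩ is 1/√17.
P = |1|² / 17 = 1/17.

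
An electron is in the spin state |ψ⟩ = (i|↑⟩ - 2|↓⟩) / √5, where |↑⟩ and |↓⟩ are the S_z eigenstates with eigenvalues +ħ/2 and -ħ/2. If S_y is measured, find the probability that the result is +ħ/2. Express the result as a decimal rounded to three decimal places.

|+y⟩ = (|↑⟩ + i|↓⟩)/√2, so ⟨+y|ψ⟩ = (3i) / (√2·√5).
P = |3i|² / 10 = 9/10.

0.900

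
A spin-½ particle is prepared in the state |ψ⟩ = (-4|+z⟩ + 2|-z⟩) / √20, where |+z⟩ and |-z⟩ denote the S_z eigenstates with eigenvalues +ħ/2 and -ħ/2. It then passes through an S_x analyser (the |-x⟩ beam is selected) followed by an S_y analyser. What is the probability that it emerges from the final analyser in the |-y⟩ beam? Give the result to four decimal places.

0.4500

First analyser (S_x): P(|-x⟩) = |⟨-x|ψ⟩|² = 36/40.
After stage 1 the state is |-x⟩; P(|-y⟩) = |⟨-y|-x⟩|² = 1/2.
Joint probability = 36/40 × 1/2 = 0.4500.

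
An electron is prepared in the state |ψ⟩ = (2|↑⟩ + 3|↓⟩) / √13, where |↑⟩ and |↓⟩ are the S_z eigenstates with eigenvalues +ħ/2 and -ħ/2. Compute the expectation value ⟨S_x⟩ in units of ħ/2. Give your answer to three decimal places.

0.923

⟨σ_x⟩ = 2 Re(a* b)/(|a|²+|b|²) with a = 2, b = 3.
a* b = 6, so ⟨σ_x⟩ = 12/13.
⟨S_x⟩ = (ħ/2)·⟨σ_x⟩.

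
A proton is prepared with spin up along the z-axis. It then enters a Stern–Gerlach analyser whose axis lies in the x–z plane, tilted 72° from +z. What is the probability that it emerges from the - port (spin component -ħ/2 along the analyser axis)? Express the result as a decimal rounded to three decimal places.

For spin-½, the probability of finding spin-up along an axis at angle θ to the initial spin direction is cos²(θ/2); spin-down is sin²(θ/2).
θ = 72°, so P = sin²(36°) ≈ 0.345.

0.345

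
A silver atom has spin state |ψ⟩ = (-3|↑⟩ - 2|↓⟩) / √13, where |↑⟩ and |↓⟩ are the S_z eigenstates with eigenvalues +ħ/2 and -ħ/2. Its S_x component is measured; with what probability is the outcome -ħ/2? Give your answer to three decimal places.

|-x⟩ = (|↑⟩ - |↓⟩)/√2, so ⟨-x|ψ⟩ = (-1) / (√2·√13).
P = |-1|² / 26 = 1/26.

0.038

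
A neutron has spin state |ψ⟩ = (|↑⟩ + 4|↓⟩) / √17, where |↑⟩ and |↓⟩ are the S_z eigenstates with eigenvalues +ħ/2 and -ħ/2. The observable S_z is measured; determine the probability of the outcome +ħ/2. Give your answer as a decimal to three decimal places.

The +ħ/2 outcome corresponds to |↑⟩. Its amplitude in |ψ⟩ is 1/√17.
P = |1|² / 17 = 1/17.

0.059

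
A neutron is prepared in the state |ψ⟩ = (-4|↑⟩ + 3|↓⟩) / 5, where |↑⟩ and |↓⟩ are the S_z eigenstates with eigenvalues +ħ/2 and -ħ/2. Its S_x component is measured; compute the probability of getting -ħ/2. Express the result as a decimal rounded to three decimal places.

|-x⟩ = (|↑⟩ - |↓⟩)/√2, so ⟨-x|ψ⟩ = (-7) / (√2·5).
P = |-7|² / 50 = 49/50.

0.980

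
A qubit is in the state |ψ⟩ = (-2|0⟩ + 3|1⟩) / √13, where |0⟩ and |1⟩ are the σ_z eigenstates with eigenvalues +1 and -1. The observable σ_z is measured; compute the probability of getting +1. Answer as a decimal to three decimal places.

0.308

The +1 outcome corresponds to |0⟩. Its amplitude in |ψ⟩ is -2/√13.
P = |-2|² / 13 = 4/13.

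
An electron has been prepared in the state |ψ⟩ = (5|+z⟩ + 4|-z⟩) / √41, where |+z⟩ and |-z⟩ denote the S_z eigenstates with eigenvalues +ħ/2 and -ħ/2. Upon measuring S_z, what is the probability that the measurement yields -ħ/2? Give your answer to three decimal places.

0.390

The -ħ/2 outcome corresponds to |-z⟩. Its amplitude in |ψ⟩ is 4/√41.
P = |4|² / 41 = 16/41.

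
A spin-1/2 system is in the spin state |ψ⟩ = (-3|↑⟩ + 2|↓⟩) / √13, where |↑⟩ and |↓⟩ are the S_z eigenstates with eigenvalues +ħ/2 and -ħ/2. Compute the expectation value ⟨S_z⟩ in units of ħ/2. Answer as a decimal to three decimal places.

⟨σ_z⟩ = |a|² - |b|² divided by |a|²+|b|², with a, b the |↑⟩, |↓⟩ amplitudes.
= (9 - 4)/13 = 5/13.
⟨S_z⟩ = (ħ/2)·⟨σ_z⟩.

0.385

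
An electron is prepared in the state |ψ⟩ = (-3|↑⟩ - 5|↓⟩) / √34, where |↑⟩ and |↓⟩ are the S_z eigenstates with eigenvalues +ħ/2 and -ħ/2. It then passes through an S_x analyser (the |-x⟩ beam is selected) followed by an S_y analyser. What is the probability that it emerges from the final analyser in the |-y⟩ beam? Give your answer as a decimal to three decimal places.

First analyser (S_x): P(|-x⟩) = |⟨-x|ψ⟩|² = 4/68.
After stage 1 the state is |-x⟩; P(|-y⟩) = |⟨-y|-x⟩|² = 1/2.
Joint probability = 4/68 × 1/2 = 0.029.

0.029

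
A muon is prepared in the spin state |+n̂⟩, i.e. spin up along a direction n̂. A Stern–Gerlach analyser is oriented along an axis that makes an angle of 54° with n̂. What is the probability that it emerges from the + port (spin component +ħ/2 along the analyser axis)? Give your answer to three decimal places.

For spin-½, the probability of finding spin-up along an axis at angle θ to the initial spin direction is cos²(θ/2); spin-down is sin²(θ/2).
θ = 54°, so P = cos²(27°) ≈ 0.794.

0.794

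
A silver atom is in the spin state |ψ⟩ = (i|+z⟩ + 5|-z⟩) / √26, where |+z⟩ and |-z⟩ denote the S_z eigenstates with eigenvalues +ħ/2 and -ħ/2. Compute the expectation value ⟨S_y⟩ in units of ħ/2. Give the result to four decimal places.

-0.3846

⟨σ_y⟩ = 2 Im(a* b)/(|a|²+|b|²) with a = i, b = 5.
a* b = -5i, so ⟨σ_y⟩ = -10/26.
⟨S_y⟩ = (ħ/2)·⟨σ_y⟩.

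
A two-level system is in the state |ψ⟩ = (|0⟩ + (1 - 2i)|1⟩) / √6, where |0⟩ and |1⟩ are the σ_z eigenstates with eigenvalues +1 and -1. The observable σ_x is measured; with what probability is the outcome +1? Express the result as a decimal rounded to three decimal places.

|+x⟩ = (|0⟩ + |1⟩)/√2, so ⟨+x|ψ⟩ = (2 - 2i) / (√2·√6).
P = |2 - 2i|² / 12 = 8/12.

0.667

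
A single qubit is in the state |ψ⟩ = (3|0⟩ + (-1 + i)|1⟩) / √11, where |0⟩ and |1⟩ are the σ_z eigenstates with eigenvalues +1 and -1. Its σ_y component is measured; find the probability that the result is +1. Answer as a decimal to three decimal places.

0.773

|+y⟩ = (|0⟩ + i|1⟩)/√2, so ⟨+y|ψ⟩ = (4 + i) / (√2·√11).
P = |4 + i|² / 22 = 17/22.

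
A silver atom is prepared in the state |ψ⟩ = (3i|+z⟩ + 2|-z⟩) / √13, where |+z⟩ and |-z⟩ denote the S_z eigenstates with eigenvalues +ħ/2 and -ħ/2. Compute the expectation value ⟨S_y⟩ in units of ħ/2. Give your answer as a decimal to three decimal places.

-0.923

⟨σ_y⟩ = 2 Im(a* b)/(|a|²+|b|²) with a = 3i, b = 2.
a* b = -6i, so ⟨σ_y⟩ = -12/13.
⟨S_y⟩ = (ħ/2)·⟨σ_y⟩.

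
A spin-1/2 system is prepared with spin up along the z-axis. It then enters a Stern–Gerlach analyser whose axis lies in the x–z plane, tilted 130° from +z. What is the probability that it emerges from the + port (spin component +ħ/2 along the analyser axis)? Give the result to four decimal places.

For spin-½, the probability of finding spin-up along an axis at angle θ to the initial spin direction is cos²(θ/2); spin-down is sin²(θ/2).
θ = 130°, so P = cos²(65°) ≈ 0.1786.

0.1786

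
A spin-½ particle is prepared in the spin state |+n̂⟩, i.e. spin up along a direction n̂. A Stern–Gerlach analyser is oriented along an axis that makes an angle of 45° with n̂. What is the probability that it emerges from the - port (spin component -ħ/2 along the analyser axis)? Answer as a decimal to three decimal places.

For spin-½, the probability of finding spin-up along an axis at angle θ to the initial spin direction is cos²(θ/2); spin-down is sin²(θ/2).
θ = 45°, so P = sin²(22.5°) ≈ 0.146.

0.146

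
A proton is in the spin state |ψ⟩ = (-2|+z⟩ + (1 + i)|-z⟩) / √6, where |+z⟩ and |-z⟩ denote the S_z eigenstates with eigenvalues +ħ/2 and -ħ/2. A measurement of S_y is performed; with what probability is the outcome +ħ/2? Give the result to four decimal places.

|+y⟩ = (|+z⟩ + i|-z⟩)/√2, so ⟨+y|ψ⟩ = (-1 - i) / (√2·√6).
P = |-1 - i|² / 12 = 2/12.

0.1667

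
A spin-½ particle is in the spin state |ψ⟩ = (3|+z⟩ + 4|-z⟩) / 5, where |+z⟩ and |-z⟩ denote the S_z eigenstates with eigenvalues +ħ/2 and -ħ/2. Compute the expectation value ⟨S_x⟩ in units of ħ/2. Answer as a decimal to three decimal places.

0.960

⟨σ_x⟩ = 2 Re(a* b)/(|a|²+|b|²) with a = 3, b = 4.
a* b = 12, so ⟨σ_x⟩ = 24/25.
⟨S_x⟩ = (ħ/2)·⟨σ_x⟩.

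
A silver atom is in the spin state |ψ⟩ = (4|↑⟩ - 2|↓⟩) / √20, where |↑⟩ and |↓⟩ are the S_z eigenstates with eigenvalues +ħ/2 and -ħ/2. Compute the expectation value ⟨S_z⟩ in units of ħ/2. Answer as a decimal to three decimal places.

0.600

⟨σ_z⟩ = |a|² - |b|² divided by |a|²+|b|², with a, b the |↑⟩, |↓⟩ amplitudes.
= (16 - 4)/20 = 12/20.
⟨S_z⟩ = (ħ/2)·⟨σ_z⟩.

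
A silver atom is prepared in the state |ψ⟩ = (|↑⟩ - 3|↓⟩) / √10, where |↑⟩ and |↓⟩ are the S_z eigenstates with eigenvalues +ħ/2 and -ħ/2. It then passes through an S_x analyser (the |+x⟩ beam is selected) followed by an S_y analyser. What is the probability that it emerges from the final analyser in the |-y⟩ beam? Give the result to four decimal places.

First analyser (S_x): P(|+x⟩) = |⟨+x|ψ⟩|² = 4/20.
After stage 1 the state is |+x⟩; P(|-y⟩) = |⟨-y|+x⟩|² = 1/2.
Joint probability = 4/20 × 1/2 = 0.1000.

0.1000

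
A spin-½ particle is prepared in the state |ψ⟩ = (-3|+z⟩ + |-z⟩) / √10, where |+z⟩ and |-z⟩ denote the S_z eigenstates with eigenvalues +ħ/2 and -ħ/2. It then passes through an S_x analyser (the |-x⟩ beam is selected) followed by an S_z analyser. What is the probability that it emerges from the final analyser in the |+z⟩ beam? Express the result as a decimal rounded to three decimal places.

0.400

First analyser (S_x): P(|-x⟩) = |⟨-x|ψ⟩|² = 16/20.
After stage 1 the state is |-x⟩; P(|+z⟩) = |⟨+z|-x⟩|² = 1/2.
Joint probability = 16/20 × 1/2 = 0.400.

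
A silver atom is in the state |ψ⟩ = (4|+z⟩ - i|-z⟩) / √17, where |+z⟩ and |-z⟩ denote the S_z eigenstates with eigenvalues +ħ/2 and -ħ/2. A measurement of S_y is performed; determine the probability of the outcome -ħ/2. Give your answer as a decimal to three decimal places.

0.735

|-y⟩ = (|+z⟩ - i|-z⟩)/√2, so ⟨-y|ψ⟩ = (5) / (√2·√17).
P = |5|² / 34 = 25/34.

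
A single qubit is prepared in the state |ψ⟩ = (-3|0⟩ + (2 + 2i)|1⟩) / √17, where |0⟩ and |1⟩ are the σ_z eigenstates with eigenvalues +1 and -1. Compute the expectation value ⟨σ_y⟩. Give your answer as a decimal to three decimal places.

⟨σ_y⟩ = 2 Im(a* b)/(|a|²+|b|²) with a = -3, b = (2 + 2i).
a* b = (-6 - 6i), so ⟨σ_y⟩ = -12/17.

-0.706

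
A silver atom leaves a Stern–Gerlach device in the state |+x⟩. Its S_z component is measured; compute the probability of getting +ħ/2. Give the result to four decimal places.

In the S_z basis, |+x⟩ = (|+z⟩ + |-z⟩)/√2 and |+z⟩ = |+z⟩.
|⟨+z|+x⟩|² = 1/2.

0.5000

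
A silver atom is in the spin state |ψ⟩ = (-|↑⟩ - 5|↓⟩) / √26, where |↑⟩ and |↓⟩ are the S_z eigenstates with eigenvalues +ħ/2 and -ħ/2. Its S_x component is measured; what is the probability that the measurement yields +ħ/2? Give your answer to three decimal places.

0.692

|+x⟩ = (|↑⟩ + |↓⟩)/√2, so ⟨+x|ψ⟩ = (-6) / (√2·√26).
P = |-6|² / 52 = 36/52.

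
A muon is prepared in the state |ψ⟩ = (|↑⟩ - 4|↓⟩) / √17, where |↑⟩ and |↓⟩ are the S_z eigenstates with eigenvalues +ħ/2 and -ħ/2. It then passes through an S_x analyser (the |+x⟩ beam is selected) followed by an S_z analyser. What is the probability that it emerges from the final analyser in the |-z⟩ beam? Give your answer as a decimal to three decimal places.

First analyser (S_x): P(|+x⟩) = |⟨+x|ψ⟩|² = 9/34.
After stage 1 the state is |+x⟩; P(|-z⟩) = |⟨-z|+x⟩|² = 1/2.
Joint probability = 9/34 × 1/2 = 0.132.

0.132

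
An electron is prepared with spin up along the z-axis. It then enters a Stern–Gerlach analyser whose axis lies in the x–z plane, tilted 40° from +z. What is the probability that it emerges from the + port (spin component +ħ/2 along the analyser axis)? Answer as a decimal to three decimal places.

0.883

For spin-½, the probability of finding spin-up along an axis at angle θ to the initial spin direction is cos²(θ/2); spin-down is sin²(θ/2).
θ = 40°, so P = cos²(20°) ≈ 0.883.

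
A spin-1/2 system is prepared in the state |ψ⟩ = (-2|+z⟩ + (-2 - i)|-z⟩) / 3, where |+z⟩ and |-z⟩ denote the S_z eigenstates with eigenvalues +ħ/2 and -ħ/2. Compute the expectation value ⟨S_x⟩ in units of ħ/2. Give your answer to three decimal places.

0.889

⟨σ_x⟩ = 2 Re(a* b)/(|a|²+|b|²) with a = -2, b = (-2 - i).
a* b = (4 + 2i), so ⟨σ_x⟩ = 8/9.
⟨S_x⟩ = (ħ/2)·⟨σ_x⟩.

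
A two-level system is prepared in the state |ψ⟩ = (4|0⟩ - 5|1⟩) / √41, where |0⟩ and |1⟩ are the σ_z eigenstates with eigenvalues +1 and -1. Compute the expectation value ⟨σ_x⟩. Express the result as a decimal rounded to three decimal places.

-0.976

⟨σ_x⟩ = 2 Re(a* b)/(|a|²+|b|²) with a = 4, b = -5.
a* b = -20, so ⟨σ_x⟩ = -40/41.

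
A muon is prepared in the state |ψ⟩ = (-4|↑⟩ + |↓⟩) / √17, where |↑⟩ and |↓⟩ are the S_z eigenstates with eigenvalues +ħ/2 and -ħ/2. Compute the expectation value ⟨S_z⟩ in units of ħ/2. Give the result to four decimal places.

0.8824

⟨σ_z⟩ = |a|² - |b|² divided by |a|²+|b|², with a, b the |↑⟩, |↓⟩ amplitudes.
= (16 - 1)/17 = 15/17.
⟨S_z⟩ = (ħ/2)·⟨σ_z⟩.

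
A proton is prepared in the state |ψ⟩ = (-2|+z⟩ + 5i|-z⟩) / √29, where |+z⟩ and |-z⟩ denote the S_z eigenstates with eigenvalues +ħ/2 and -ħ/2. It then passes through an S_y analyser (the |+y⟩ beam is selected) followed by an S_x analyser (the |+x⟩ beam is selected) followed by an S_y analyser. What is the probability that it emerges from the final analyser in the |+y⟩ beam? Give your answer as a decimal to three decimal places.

0.039

First analyser (S_y): P(|+y⟩) = |⟨+y|ψ⟩|² = 9/58.
After stage 1 the state is |+y⟩; P(|+x⟩) = |⟨+x|+y⟩|² = 1/2.
After stage 2 the state is |+x⟩; P(|+y⟩) = |⟨+y|+x⟩|² = 1/2.
Joint probability = 9/58 × 1/2 × 1/2 = 0.039.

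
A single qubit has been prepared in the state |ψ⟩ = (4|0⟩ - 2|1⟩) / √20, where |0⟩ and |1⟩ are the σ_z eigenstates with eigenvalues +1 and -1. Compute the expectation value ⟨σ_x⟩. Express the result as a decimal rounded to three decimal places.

⟨σ_x⟩ = 2 Re(a* b)/(|a|²+|b|²) with a = 4, b = -2.
a* b = -8, so ⟨σ_x⟩ = -16/20.

-0.800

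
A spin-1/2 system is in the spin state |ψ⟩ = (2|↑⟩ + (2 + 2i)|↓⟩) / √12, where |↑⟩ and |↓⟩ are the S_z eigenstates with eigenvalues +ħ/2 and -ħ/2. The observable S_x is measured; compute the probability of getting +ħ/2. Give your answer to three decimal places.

0.833

|+x⟩ = (|↑⟩ + |↓⟩)/√2, so ⟨+x|ψ⟩ = (4 + 2i) / (√2·√12).
P = |4 + 2i|² / 24 = 20/24.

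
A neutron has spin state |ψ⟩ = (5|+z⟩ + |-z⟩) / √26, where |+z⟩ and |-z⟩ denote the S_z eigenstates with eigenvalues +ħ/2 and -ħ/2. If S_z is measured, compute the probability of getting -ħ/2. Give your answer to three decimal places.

0.038

The -ħ/2 outcome corresponds to |-z⟩. Its amplitude in |ψ⟩ is 1/√26.
P = |1|² / 26 = 1/26.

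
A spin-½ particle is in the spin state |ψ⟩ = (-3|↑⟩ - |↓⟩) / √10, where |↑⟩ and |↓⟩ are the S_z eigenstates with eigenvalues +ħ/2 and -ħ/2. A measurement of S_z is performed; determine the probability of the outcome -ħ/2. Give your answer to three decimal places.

The -ħ/2 outcome corresponds to |↓⟩. Its amplitude in |ψ⟩ is -1/√10.
P = |-1|² / 10 = 1/10.

0.100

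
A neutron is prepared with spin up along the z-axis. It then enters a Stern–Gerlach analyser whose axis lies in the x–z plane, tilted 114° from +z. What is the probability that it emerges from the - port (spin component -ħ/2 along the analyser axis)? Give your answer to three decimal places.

0.703

For spin-½, the probability of finding spin-up along an axis at angle θ to the initial spin direction is cos²(θ/2); spin-down is sin²(θ/2).
θ = 114°, so P = sin²(57°) ≈ 0.703.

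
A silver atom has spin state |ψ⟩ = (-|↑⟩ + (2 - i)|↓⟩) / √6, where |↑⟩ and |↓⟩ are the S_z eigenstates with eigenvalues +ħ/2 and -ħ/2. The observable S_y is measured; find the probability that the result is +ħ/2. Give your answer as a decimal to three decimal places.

|+y⟩ = (|↑⟩ + i|↓⟩)/√2, so ⟨+y|ψ⟩ = (-2 - 2i) / (√2·√6).
P = |-2 - 2i|² / 12 = 8/12.

0.667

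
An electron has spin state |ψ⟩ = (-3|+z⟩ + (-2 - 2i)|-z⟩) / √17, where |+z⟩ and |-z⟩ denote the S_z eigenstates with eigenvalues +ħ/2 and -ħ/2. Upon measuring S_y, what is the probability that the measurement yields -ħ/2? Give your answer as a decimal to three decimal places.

0.147

|-y⟩ = (|+z⟩ - i|-z⟩)/√2, so ⟨-y|ψ⟩ = (-1 - 2i) / (√2·√17).
P = |-1 - 2i|² / 34 = 5/34.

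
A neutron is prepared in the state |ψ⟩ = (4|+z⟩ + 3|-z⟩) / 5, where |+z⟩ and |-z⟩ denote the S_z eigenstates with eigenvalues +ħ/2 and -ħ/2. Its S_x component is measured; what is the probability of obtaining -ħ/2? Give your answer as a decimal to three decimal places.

0.020

|-x⟩ = (|+z⟩ - |-z⟩)/√2, so ⟨-x|ψ⟩ = (1) / (√2·5).
P = |1|² / 50 = 1/50.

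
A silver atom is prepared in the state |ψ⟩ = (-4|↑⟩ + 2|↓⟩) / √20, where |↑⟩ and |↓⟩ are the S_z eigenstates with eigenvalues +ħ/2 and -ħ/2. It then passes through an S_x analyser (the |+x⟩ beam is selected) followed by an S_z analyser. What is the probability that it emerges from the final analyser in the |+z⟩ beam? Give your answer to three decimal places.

0.050

First analyser (S_x): P(|+x⟩) = |⟨+x|ψ⟩|² = 4/40.
After stage 1 the state is |+x⟩; P(|+z⟩) = |⟨+z|+x⟩|² = 1/2.
Joint probability = 4/40 × 1/2 = 0.050.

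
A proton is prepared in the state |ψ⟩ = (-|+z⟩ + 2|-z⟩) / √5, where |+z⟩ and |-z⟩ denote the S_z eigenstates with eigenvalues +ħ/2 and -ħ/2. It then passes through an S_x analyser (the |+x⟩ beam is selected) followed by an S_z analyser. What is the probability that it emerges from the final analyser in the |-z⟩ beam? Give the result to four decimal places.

First analyser (S_x): P(|+x⟩) = |⟨+x|ψ⟩|² = 1/10.
After stage 1 the state is |+x⟩; P(|-z⟩) = |⟨-z|+x⟩|² = 1/2.
Joint probability = 1/10 × 1/2 = 0.0500.

0.0500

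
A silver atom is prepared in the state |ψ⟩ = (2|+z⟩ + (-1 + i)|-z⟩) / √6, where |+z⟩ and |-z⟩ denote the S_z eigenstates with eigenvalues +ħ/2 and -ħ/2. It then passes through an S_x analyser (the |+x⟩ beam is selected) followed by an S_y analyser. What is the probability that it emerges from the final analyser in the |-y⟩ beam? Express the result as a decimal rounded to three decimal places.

First analyser (S_x): P(|+x⟩) = |⟨+x|ψ⟩|² = 2/12.
After stage 1 the state is |+x⟩; P(|-y⟩) = |⟨-y|+x⟩|² = 1/2.
Joint probability = 2/12 × 1/2 = 0.083.

0.083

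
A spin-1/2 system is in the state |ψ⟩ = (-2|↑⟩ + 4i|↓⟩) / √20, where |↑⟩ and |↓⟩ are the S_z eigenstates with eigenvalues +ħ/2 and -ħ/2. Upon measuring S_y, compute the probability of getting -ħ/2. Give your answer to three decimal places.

0.900

|-y⟩ = (|↑⟩ - i|↓⟩)/√2, so ⟨-y|ψ⟩ = (-6) / (√2·√20).
P = |-6|² / 40 = 36/40.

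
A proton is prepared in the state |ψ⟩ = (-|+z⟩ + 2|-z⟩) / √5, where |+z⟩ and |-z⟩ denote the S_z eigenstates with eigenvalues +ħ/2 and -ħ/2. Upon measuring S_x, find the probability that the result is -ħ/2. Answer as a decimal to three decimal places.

|-x⟩ = (|+z⟩ - |-z⟩)/√2, so ⟨-x|ψ⟩ = (-3) / (√2·√5).
P = |-3|² / 10 = 9/10.

0.900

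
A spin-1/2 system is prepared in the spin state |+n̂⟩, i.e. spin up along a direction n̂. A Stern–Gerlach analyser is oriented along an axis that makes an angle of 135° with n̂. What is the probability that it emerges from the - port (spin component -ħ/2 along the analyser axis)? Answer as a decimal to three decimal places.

For spin-½, the probability of finding spin-up along an axis at angle θ to the initial spin direction is cos²(θ/2); spin-down is sin²(θ/2).
θ = 135°, so P = sin²(67.5°) ≈ 0.854.

0.854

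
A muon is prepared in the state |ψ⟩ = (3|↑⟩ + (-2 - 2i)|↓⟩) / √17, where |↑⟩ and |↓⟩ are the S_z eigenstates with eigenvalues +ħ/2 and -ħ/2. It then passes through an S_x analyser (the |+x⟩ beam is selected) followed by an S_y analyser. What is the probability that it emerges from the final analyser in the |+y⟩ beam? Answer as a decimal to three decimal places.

0.074

First analyser (S_x): P(|+x⟩) = |⟨+x|ψ⟩|² = 5/34.
After stage 1 the state is |+x⟩; P(|+y⟩) = |⟨+y|+x⟩|² = 1/2.
Joint probability = 5/34 × 1/2 = 0.074.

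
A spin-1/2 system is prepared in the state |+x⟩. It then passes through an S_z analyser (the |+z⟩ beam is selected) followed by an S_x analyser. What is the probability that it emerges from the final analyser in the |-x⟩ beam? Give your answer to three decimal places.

First analyser (S_z): from |+x⟩, P(|+z⟩) = 1/2.
After stage 1 the state is |+z⟩; P(|-x⟩) = |⟨-x|+z⟩|² = 1/2.
Joint probability = 1/2 × 1/2 = 0.250.

0.250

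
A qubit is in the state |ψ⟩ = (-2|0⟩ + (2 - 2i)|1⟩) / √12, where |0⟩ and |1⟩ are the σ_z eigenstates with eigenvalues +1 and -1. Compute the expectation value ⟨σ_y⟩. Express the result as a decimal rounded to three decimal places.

0.667

⟨σ_y⟩ = 2 Im(a* b)/(|a|²+|b|²) with a = -2, b = (2 - 2i).
a* b = (-4 + 4i), so ⟨σ_y⟩ = 8/12.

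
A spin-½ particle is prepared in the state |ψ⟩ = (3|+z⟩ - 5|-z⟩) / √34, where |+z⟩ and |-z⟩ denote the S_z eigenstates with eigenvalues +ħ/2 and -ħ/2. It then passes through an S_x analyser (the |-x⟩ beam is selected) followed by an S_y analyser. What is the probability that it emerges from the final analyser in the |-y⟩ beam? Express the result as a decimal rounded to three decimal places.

First analyser (S_x): P(|-x⟩) = |⟨-x|ψ⟩|² = 64/68.
After stage 1 the state is |-x⟩; P(|-y⟩) = |⟨-y|-x⟩|² = 1/2.
Joint probability = 64/68 × 1/2 = 0.471.

0.471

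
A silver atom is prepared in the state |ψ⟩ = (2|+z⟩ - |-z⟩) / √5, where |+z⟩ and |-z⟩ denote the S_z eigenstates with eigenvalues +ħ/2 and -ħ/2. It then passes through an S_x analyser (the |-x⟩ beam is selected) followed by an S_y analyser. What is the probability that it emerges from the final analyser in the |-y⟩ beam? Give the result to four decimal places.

First analyser (S_x): P(|-x⟩) = |⟨-x|ψ⟩|² = 9/10.
After stage 1 the state is |-x⟩; P(|-y⟩) = |⟨-y|-x⟩|² = 1/2.
Joint probability = 9/10 × 1/2 = 0.4500.

0.4500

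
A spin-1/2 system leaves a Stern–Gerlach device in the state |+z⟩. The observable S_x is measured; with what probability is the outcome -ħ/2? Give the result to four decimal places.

In the S_z basis, |+z⟩ = |↑⟩ and |-x⟩ = (|↑⟩ - |↓⟩)/√2.
|⟨-x|+z⟩|² = 1/2.

0.5000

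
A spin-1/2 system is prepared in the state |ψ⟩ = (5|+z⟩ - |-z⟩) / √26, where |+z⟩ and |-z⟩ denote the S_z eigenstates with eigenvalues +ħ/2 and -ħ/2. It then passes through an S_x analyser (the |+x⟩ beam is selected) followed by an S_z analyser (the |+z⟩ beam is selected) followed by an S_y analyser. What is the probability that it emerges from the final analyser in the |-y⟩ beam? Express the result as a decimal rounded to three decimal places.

0.077

First analyser (S_x): P(|+x⟩) = |⟨+x|ψ⟩|² = 16/52.
After stage 1 the state is |+x⟩; P(|+z⟩) = |⟨+z|+x⟩|² = 1/2.
After stage 2 the state is |+z⟩; P(|-y⟩) = |⟨-y|+z⟩|² = 1/2.
Joint probability = 16/52 × 1/2 × 1/2 = 0.077.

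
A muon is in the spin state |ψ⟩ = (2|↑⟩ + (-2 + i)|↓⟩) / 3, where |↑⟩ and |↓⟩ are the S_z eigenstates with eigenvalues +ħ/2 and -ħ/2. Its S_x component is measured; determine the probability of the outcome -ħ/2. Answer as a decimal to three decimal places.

0.944

|-x⟩ = (|↑⟩ - |↓⟩)/√2, so ⟨-x|ψ⟩ = (4 - i) / (√2·3).
P = |4 - i|² / 18 = 17/18.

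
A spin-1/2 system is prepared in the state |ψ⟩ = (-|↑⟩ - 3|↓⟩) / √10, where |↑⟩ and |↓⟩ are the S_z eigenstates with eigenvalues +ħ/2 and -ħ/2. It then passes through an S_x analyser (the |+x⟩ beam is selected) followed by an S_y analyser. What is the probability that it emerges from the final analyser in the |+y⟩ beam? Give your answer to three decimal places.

0.400

First analyser (S_x): P(|+x⟩) = |⟨+x|ψ⟩|² = 16/20.
After stage 1 the state is |+x⟩; P(|+y⟩) = |⟨+y|+x⟩|² = 1/2.
Joint probability = 16/20 × 1/2 = 0.400.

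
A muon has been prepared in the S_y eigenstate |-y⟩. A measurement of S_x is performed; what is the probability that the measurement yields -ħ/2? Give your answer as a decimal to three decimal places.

0.500

In the S_z basis, |-y⟩ = (|+z⟩ - i|-z⟩)/√2 and |-x⟩ = (|+z⟩ - |-z⟩)/√2.
|⟨-x|-y⟩|² = 1/2.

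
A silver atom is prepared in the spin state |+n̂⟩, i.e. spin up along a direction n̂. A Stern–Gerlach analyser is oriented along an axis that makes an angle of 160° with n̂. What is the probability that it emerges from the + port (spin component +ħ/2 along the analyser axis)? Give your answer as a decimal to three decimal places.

For spin-½, the probability of finding spin-up along an axis at angle θ to the initial spin direction is cos²(θ/2); spin-down is sin²(θ/2).
θ = 160°, so P = cos²(80°) ≈ 0.030.

0.030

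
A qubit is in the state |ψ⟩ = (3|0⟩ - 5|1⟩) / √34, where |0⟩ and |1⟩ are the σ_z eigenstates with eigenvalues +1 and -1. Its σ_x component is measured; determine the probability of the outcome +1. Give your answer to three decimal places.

|+x⟩ = (|0⟩ + |1⟩)/√2, so ⟨+x|ψ⟩ = (-2) / (√2·√34).
P = |-2|² / 68 = 4/68.

0.059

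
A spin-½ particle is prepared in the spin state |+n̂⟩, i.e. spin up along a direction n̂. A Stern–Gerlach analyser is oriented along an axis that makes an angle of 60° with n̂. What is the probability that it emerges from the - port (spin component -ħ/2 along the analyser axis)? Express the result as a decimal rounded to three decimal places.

0.250

For spin-½, the probability of finding spin-up along an axis at angle θ to the initial spin direction is cos²(θ/2); spin-down is sin²(θ/2).
θ = 60°, so P = sin²(30°) ≈ 0.250.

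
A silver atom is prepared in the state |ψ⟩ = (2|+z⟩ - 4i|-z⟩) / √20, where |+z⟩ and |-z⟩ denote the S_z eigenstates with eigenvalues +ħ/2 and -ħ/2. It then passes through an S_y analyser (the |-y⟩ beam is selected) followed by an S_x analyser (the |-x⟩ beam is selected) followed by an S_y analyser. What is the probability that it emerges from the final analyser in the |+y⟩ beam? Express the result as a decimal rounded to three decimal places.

0.225

First analyser (S_y): P(|-y⟩) = |⟨-y|ψ⟩|² = 36/40.
After stage 1 the state is |-y⟩; P(|-x⟩) = |⟨-x|-y⟩|² = 1/2.
After stage 2 the state is |-x⟩; P(|+y⟩) = |⟨+y|-x⟩|² = 1/2.
Joint probability = 36/40 × 1/2 × 1/2 = 0.225.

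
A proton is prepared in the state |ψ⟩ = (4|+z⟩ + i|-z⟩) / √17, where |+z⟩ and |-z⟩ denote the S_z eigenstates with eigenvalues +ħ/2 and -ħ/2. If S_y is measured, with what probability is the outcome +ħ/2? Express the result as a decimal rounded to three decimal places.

|+y⟩ = (|+z⟩ + i|-z⟩)/√2, so ⟨+y|ψ⟩ = (5) / (√2·√17).
P = |5|² / 34 = 25/34.

0.735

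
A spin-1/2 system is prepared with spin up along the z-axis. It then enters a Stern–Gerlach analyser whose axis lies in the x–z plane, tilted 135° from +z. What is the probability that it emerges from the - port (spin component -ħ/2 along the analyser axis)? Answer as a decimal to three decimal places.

0.854

For spin-½, the probability of finding spin-up along an axis at angle θ to the initial spin direction is cos²(θ/2); spin-down is sin²(θ/2).
θ = 135°, so P = sin²(67.5°) ≈ 0.854.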